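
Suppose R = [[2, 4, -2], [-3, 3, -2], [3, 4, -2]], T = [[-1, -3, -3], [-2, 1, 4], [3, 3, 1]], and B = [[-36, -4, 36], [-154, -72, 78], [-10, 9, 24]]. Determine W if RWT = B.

Isolating W: multiply by R⁻¹ from the left and T⁻¹ from the right, so W = R⁻¹BT⁻¹.
R has determinant -2; R⁻¹ = [[-1, 0, 1], [6, -1, -5], [21/2, -2, -9]].
det T = -4; the adjugate gives T⁻¹ = [[11/4, 3/2, 9/4], [-7/2, -2, -5/2], [9/4, 3/2, 7/4]].
R⁻¹B = [[26, 13, -12], [-12, 3, 18], [20, 21, 6]].
W = (R⁻¹B)T⁻¹ = [[-1, -5, 5], [-3, 3, -3], [-5, -3, 3]].

W = [[-1, -5, 5], [-3, 3, -3], [-5, -3, 3]]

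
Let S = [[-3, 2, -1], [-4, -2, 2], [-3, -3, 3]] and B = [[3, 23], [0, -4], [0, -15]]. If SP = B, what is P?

P = [[0, -3], [3, 6], [3, -2]]

S is on the left of P, so left-multiply by S⁻¹: P = S⁻¹B.
S has determinant 6; S⁻¹ = [[0, -1/2, 1/3], [1, -2, 5/3], [1, -5/2, 7/3]].
P = S⁻¹B = [[0, -1/2, 1/3], [1, -2, 5/3], [1, -5/2, 7/3]] · [[3, 23], [0, -4], [0, -15]] = [[0, -3], [3, 6], [3, -2]].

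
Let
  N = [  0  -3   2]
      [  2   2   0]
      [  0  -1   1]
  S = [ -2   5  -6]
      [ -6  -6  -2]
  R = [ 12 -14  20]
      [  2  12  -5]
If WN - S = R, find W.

W = [[5, 5, 4], [-3, -2, -1]]

WN = R + S = [[10, -9, 14], [-4, 6, -7]].
N is on the right of W, so right-multiply by N⁻¹: W = (R + S)N⁻¹.
det N = 2; the adjugate gives N⁻¹ = [[1, 1/2, -2], [-1, 0, 2], [-1, 0, 3]].
W = (R + S)N⁻¹ = [[5, 5, 4], [-3, -2, -1]].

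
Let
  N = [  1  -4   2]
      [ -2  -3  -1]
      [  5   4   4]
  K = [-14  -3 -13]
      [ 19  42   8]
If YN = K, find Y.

Since N sits to the right of Y, Y = KN⁻¹.
det N = -6, so N⁻¹ = [[4/3, -4, -5/3], [-1/2, 1, 1/2], [-7/6, 4, 11/6]].
Y = KN⁻¹ = [[-14, -3, -13], [19, 42, 8]] · [[4/3, -4, -5/3], [-1/2, 1, 1/2], [-7/6, 4, 11/6]] = [[-2, 1, -2], [-5, -2, 4]].

Y = [[-2, 1, -2], [-5, -2, 4]]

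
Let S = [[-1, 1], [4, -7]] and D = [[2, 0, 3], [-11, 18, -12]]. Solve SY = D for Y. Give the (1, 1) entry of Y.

-1

Since S multiplies Y on the left, Y = S⁻¹D.
det S = 3, so S⁻¹ = [[-7/3, -1/3], [-4/3, -1/3]].
Y = S⁻¹D = [[-7/3, -1/3], [-4/3, -1/3]] · [[2, 0, 3], [-11, 18, -12]] = [[-1, -6, -3], [1, -6, 0]].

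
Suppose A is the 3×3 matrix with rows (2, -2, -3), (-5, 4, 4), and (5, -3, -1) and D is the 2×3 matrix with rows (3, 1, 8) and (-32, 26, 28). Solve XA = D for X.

A is on the right of X, so right-multiply by A⁻¹: X = DA⁻¹.
det A = 1; the adjugate gives A⁻¹ = [[8, 7, 4], [15, 13, 7], [-5, -4, -2]].
X = DA⁻¹ = [[3, 1, 8], [-32, 26, 28]] · [[8, 7, 4], [15, 13, 7], [-5, -4, -2]] = [[-1, 2, 3], [-6, 2, -2]].

X = [[-1, 2, 3], [-6, 2, -2]]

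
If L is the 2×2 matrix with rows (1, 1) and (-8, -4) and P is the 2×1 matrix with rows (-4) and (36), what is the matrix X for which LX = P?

Left-multiplying both sides by L⁻¹ gives X = L⁻¹P.
det L = 4, so L⁻¹ = [[-1, -1/4], [2, 1/4]].
X = L⁻¹P = [[-1, -1/4], [2, 1/4]] · [[-4], [36]] = [[-5], [1]].

X = [[-5], [1]]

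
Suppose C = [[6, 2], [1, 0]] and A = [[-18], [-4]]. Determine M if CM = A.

Since C multiplies M on the left, M = C⁻¹A.
det C = -2, so C⁻¹ = [[0, 1], [1/2, -3]].
M = C⁻¹A = [[0, 1], [1/2, -3]] · [[-18], [-4]] = [[-4], [3]].

M = [[-4], [3]]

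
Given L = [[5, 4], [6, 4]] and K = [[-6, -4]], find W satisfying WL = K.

Since L sits to the right of W, W = KL⁻¹.
det L = -4, so L⁻¹ = [[-1, 1], [3/2, -5/4]].
W = KL⁻¹ = [[-6, -4]] · [[-1, 1], [3/2, -5/4]] = [[0, -1]].

W = [[0, -1]]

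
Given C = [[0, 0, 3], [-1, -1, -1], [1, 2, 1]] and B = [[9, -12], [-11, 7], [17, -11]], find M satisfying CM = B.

M = [[2, 1], [6, -4], [3, -4]]

Since C multiplies M on the left, M = C⁻¹B.
det C = -3; the adjugate gives C⁻¹ = [[-1/3, -2, -1], [0, 1, 1], [1/3, 0, 0]].
M = C⁻¹B = [[-1/3, -2, -1], [0, 1, 1], [1/3, 0, 0]] · [[9, -12], [-11, 7], [17, -11]] = [[2, 1], [6, -4], [3, -4]].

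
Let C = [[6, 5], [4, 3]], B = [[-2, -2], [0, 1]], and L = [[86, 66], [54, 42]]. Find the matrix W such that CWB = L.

W = [[-3, 0], [-5, -4]]

Isolating W: multiply by C⁻¹ from the left and B⁻¹ from the right, so W = C⁻¹LB⁻¹.
C has determinant -2; C⁻¹ = [[-3/2, 5/2], [2, -3]].
det B = -2; the adjugate gives B⁻¹ = [[-1/2, -1], [0, 1]].
C⁻¹L = [[6, 6], [10, 6]].
W = (C⁻¹L)B⁻¹ = [[-3, 0], [-5, -4]].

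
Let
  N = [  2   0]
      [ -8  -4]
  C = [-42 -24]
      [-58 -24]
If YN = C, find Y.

Y = [[3, 6], [-5, 6]]

Since N sits to the right of Y, Y = CN⁻¹.
det N = -8; the adjugate gives N⁻¹ = [[1/2, 0], [-1, -1/4]].
Y = CN⁻¹ = [[-42, -24], [-58, -24]] · [[1/2, 0], [-1, -1/4]] = [[3, 6], [-5, 6]].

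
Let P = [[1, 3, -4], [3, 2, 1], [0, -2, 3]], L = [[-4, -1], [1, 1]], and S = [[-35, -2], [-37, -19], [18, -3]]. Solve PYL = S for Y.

Y = [[1, -5], [2, 2], [-1, -2]]

Isolating Y: multiply by P⁻¹ from the left and L⁻¹ from the right, so Y = P⁻¹SL⁻¹.
det P = 5, so P⁻¹ = [[8/5, -1/5, 11/5], [-9/5, 3/5, -13/5], [-6/5, 2/5, -7/5]].
det L = -3, so L⁻¹ = [[-1/3, -1/3], [1/3, 4/3]].
P⁻¹S = [[-9, -6], [-6, 0], [2, -1]].
Y = (P⁻¹S)L⁻¹ = [[1, -5], [2, 2], [-1, -2]].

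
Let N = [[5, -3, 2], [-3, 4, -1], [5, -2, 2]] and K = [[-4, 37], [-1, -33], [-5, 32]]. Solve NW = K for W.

Since N multiplies W on the left, W = N⁻¹K.
det N = -1, so N⁻¹ = [[-6, -2, 5], [-1, 0, 1], [14, 5, -11]].
W = N⁻¹K = [[-6, -2, 5], [-1, 0, 1], [14, 5, -11]] · [[-4, 37], [-1, -33], [-5, 32]] = [[1, 4], [-1, -5], [-6, 1]].

W = [[1, 4], [-1, -5], [-6, 1]]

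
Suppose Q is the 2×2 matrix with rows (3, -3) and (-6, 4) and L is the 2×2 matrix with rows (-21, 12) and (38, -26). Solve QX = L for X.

Q is on the left of X, so left-multiply by Q⁻¹: X = Q⁻¹L.
det Q = -6, so Q⁻¹ = [[-2/3, -1/2], [-1, -1/2]].
X = Q⁻¹L = [[-2/3, -1/2], [-1, -1/2]] · [[-21, 12], [38, -26]] = [[-5, 5], [2, 1]].

X = [[-5, 5], [2, 1]]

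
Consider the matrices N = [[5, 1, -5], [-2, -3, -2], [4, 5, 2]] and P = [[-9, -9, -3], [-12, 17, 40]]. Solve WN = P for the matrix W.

W = [[-1, 6, 2], [-6, -1, 4]]

Right-multiplying both sides by N⁻¹ gives W = PN⁻¹.
det N = 6, so N⁻¹ = [[2/3, -9/2, -17/6], [-2/3, 5, 10/3], [1/3, -7/2, -13/6]].
W = PN⁻¹ = [[-9, -9, -3], [-12, 17, 40]] · [[2/3, -9/2, -17/6], [-2/3, 5, 10/3], [1/3, -7/2, -13/6]] = [[-1, 6, 2], [-6, -1, 4]].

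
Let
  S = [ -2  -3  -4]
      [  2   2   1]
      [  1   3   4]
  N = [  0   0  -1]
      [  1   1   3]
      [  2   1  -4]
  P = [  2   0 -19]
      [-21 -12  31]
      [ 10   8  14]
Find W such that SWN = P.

W = S⁻¹PN⁻¹ (apply S⁻¹ on the left and N⁻¹ on the right).
det S = -5, so S⁻¹ = [[-1, 0, -1], [7/5, 4/5, 6/5], [-4/5, -3/5, -2/5]].
det N = 1, so N⁻¹ = [[-7, -1, 1], [10, 2, -1], [-1, 0, 0]].
S⁻¹P = [[-12, -8, 5], [-2, 0, 15], [7, 4, -9]].
W = (S⁻¹P)N⁻¹ = [[-1, -4, -4], [-1, 2, -2], [0, 1, 3]].

W = [[-1, -4, -4], [-1, 2, -2], [0, 1, 3]]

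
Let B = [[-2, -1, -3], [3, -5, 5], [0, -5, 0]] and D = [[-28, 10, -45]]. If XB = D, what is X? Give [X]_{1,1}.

B is on the right of X, so right-multiply by B⁻¹: X = DB⁻¹.
det B = -5, so B⁻¹ = [[-5, -3, 4], [0, 0, -1/5], [3, 2, -13/5]].
X = DB⁻¹ = [[-28, 10, -45]] · [[-5, -3, 4], [0, 0, -1/5], [3, 2, -13/5]] = [[5, -6, 3]].

5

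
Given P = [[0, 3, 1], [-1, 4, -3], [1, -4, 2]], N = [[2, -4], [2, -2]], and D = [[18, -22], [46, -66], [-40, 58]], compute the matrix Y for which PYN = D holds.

Y = [[-3, 5], [1, 3], [-1, -2]]

Y = P⁻¹DN⁻¹ (apply P⁻¹ on the left and N⁻¹ on the right).
P has determinant -3; P⁻¹ = [[4/3, 10/3, 13/3], [1/3, 1/3, 1/3], [0, -1, -1]].
N has determinant 4; N⁻¹ = [[-1/2, 1], [-1/2, 1/2]].
P⁻¹D = [[4, 2], [8, -10], [-6, 8]].
Y = (P⁻¹D)N⁻¹ = [[-3, 5], [1, 3], [-1, -2]].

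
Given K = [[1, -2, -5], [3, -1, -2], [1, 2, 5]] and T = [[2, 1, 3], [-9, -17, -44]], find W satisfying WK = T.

Right-multiplying both sides by K⁻¹ gives W = TK⁻¹.
det K = -2, so K⁻¹ = [[1/2, 0, 1/2], [17/2, -5, 13/2], [-7/2, 2, -5/2]].
W = TK⁻¹ = [[2, 1, 3], [-9, -17, -44]] · [[1/2, 0, 1/2], [17/2, -5, 13/2], [-7/2, 2, -5/2]] = [[-1, 1, 0], [5, -3, -5]].

W = [[-1, 1, 0], [5, -3, -5]]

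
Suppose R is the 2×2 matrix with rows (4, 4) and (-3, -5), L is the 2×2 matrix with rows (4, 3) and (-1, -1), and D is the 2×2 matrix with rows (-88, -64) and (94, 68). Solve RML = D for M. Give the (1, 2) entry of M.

0

Isolating M: multiply by R⁻¹ from the left and L⁻¹ from the right, so M = R⁻¹DL⁻¹.
R has determinant -8; R⁻¹ = [[5/8, 1/2], [-3/8, -1/2]].
det L = -1; the adjugate gives L⁻¹ = [[1, 3], [-1, -4]].
R⁻¹D = [[-8, -6], [-14, -10]].
M = (R⁻¹D)L⁻¹ = [[-2, 0], [-4, -2]].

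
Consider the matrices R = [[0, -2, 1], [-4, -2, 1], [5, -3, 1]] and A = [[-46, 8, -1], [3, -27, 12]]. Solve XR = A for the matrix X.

X = [[1, 4, -6], [6, 3, 3]]

Right-multiplying both sides by R⁻¹ gives X = AR⁻¹.
det R = 4; the adjugate gives R⁻¹ = [[1/4, -1/4, 0], [9/4, -5/4, -1], [11/2, -5/2, -2]].
X = AR⁻¹ = [[-46, 8, -1], [3, -27, 12]] · [[1/4, -1/4, 0], [9/4, -5/4, -1], [11/2, -5/2, -2]] = [[1, 4, -6], [6, 3, 3]].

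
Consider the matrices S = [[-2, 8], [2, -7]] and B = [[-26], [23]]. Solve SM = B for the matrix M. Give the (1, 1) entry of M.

1

Since S multiplies M on the left, M = S⁻¹B.
det S = -2, so S⁻¹ = [[7/2, 4], [1, 1]].
M = S⁻¹B = [[7/2, 4], [1, 1]] · [[-26], [23]] = [[1], [-3]].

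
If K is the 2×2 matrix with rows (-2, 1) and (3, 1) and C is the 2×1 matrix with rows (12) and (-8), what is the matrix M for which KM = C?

Since K multiplies M on the left, M = K⁻¹C.
K has determinant -5; K⁻¹ = [[-1/5, 1/5], [3/5, 2/5]].
M = K⁻¹C = [[-1/5, 1/5], [3/5, 2/5]] · [[12], [-8]] = [[-4], [4]].

M = [[-4], [4]]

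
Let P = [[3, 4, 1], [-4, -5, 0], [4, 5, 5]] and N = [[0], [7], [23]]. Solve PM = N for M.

M = [[2], [-3], [6]]

Left-multiplying both sides by P⁻¹ gives M = P⁻¹N.
det P = 5, so P⁻¹ = [[-5, -3, 1], [4, 11/5, -4/5], [0, 1/5, 1/5]].
M = P⁻¹N = [[-5, -3, 1], [4, 11/5, -4/5], [0, 1/5, 1/5]] · [[0], [7], [23]] = [[2], [-3], [6]].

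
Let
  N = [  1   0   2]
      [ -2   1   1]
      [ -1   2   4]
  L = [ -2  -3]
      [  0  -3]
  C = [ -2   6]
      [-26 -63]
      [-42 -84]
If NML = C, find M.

M = N⁻¹CL⁻¹ (apply N⁻¹ on the left and L⁻¹ on the right).
N has determinant -4; N⁻¹ = [[-1/2, -1, 1/2], [-7/4, -3/2, 5/4], [3/4, 1/2, -1/4]].
det L = 6, so L⁻¹ = [[-1/2, 1/2], [0, -1/3]].
N⁻¹C = [[6, 18], [-10, -21], [-4, -6]].
M = (N⁻¹C)L⁻¹ = [[-3, -3], [5, 2], [2, 0]].

M = [[-3, -3], [5, 2], [2, 0]]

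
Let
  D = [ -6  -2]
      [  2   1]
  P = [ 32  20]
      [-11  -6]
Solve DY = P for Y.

Y = [[-5, -4], [-1, 2]]

D is on the left of Y, so left-multiply by D⁻¹: Y = D⁻¹P.
det D = -2; the adjugate gives D⁻¹ = [[-1/2, -1], [1, 3]].
Y = D⁻¹P = [[-1/2, -1], [1, 3]] · [[32, 20], [-11, -6]] = [[-5, -4], [-1, 2]].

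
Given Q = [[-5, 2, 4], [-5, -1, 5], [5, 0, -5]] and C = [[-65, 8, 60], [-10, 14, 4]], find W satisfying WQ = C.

W = [[5, 2, -6], [6, -2, 2]]

Q is on the right of W, so right-multiply by Q⁻¹: W = CQ⁻¹.
det Q = -5; the adjugate gives Q⁻¹ = [[-1, -2, -14/5], [0, -1, -1], [-1, -2, -3]].
W = CQ⁻¹ = [[-65, 8, 60], [-10, 14, 4]] · [[-1, -2, -14/5], [0, -1, -1], [-1, -2, -3]] = [[5, 2, -6], [6, -2, 2]].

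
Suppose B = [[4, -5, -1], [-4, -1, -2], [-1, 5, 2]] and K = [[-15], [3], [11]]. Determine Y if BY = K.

Left-multiplying both sides by B⁻¹ gives Y = B⁻¹K.
B has determinant 3; B⁻¹ = [[8/3, 5/3, 3], [10/3, 7/3, 4], [-7, -5, -8]].
Y = B⁻¹K = [[8/3, 5/3, 3], [10/3, 7/3, 4], [-7, -5, -8]] · [[-15], [3], [11]] = [[-2], [1], [2]].

Y = [[-2], [1], [2]]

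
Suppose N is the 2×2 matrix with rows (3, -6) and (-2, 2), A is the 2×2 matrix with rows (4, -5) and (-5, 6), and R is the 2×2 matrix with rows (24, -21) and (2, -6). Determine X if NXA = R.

Isolating X: multiply by N⁻¹ from the left and A⁻¹ from the right, so X = N⁻¹RA⁻¹.
det N = -6; the adjugate gives N⁻¹ = [[-1/3, -1], [-1/3, -1/2]].
det A = -1; the adjugate gives A⁻¹ = [[-6, -5], [-5, -4]].
N⁻¹R = [[-10, 13], [-9, 10]].
X = (N⁻¹R)A⁻¹ = [[-5, -2], [4, 5]].

X = [[-5, -2], [4, 5]]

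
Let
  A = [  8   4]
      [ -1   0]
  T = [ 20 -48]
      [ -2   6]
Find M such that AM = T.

M = [[2, -6], [1, 0]]

Left-multiplying both sides by A⁻¹ gives M = A⁻¹T.
A has determinant 4; A⁻¹ = [[0, -1], [1/4, 2]].
M = A⁻¹T = [[0, -1], [1/4, 2]] · [[20, -48], [-2, 6]] = [[2, -6], [1, 0]].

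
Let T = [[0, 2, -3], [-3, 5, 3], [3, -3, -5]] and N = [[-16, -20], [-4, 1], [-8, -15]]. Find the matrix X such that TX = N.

X = [[2, 4], [-2, -1], [4, 6]]

T is on the left of X, so left-multiply by T⁻¹: X = T⁻¹N.
T has determinant 6; T⁻¹ = [[-8/3, 19/6, 7/2], [-1, 3/2, 3/2], [-1, 1, 1]].
X = T⁻¹N = [[-8/3, 19/6, 7/2], [-1, 3/2, 3/2], [-1, 1, 1]] · [[-16, -20], [-4, 1], [-8, -15]] = [[2, 4], [-2, -1], [4, 6]].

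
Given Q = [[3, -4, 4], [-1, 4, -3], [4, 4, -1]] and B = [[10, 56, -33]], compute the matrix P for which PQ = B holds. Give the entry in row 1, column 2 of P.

Q is on the right of P, so right-multiply by Q⁻¹: P = BQ⁻¹.
Q has determinant -4; Q⁻¹ = [[-2, -3, 1], [13/4, 19/4, -5/4], [5, 7, -2]].
P = BQ⁻¹ = [[10, 56, -33]] · [[-2, -3, 1], [13/4, 19/4, -5/4], [5, 7, -2]] = [[-3, 5, 6]].

5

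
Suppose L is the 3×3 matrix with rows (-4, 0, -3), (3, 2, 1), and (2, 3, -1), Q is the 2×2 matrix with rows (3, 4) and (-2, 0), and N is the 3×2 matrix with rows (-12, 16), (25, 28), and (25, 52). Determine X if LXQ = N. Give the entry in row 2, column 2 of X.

1

X = L⁻¹NQ⁻¹ (apply L⁻¹ on the left and Q⁻¹ on the right).
det L = 5; the adjugate gives L⁻¹ = [[-1, -9/5, 6/5], [1, 2, -1], [1, 12/5, -8/5]].
Q has determinant 8; Q⁻¹ = [[0, -1/2], [1/4, 3/8]].
L⁻¹N = [[-3, -4], [13, 20], [8, 0]].
X = (L⁻¹N)Q⁻¹ = [[-1, 0], [5, 1], [0, -4]].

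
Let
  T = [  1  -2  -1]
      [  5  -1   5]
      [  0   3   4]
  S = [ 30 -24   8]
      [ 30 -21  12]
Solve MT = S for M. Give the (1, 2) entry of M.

Right-multiplying both sides by T⁻¹ gives M = ST⁻¹.
det T = 6, so T⁻¹ = [[-19/6, 5/6, -11/6], [-10/3, 2/3, -5/3], [5/2, -1/2, 3/2]].
M = ST⁻¹ = [[30, -24, 8], [30, -21, 12]] · [[-19/6, 5/6, -11/6], [-10/3, 2/3, -5/3], [5/2, -1/2, 3/2]] = [[5, 5, -3], [5, 5, -2]].

5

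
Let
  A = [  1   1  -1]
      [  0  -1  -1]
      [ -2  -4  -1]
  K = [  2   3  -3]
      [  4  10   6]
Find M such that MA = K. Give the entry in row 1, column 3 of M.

2

A is on the right of M, so right-multiply by A⁻¹: M = KA⁻¹.
det A = 1; the adjugate gives A⁻¹ = [[-3, 5, -2], [2, -3, 1], [-2, 2, -1]].
M = KA⁻¹ = [[2, 3, -3], [4, 10, 6]] · [[-3, 5, -2], [2, -3, 1], [-2, 2, -1]] = [[6, -5, 2], [-4, 2, -4]].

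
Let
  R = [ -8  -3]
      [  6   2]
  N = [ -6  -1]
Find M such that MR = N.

Since R sits to the right of M, M = NR⁻¹.
det R = 2; the adjugate gives R⁻¹ = [[1, 3/2], [-3, -4]].
M = NR⁻¹ = [[-6, -1]] · [[1, 3/2], [-3, -4]] = [[-3, -5]].

M = [[-3, -5]]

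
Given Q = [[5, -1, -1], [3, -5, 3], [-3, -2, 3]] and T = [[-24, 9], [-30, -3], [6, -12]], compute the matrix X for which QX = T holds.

X = [[-3, 0], [6, -3], [3, -6]]

Left-multiplying both sides by Q⁻¹ gives X = Q⁻¹T.
det Q = -6, so Q⁻¹ = [[3/2, -5/6, 4/3], [3, -2, 3], [7/2, -13/6, 11/3]].
X = Q⁻¹T = [[3/2, -5/6, 4/3], [3, -2, 3], [7/2, -13/6, 11/3]] · [[-24, 9], [-30, -3], [6, -12]] = [[-3, 0], [6, -3], [3, -6]].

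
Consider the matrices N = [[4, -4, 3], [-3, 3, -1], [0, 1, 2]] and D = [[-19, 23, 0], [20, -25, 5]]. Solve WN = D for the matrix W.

W = [[-1, 5, 4], [5, 0, -5]]

N is on the right of W, so right-multiply by N⁻¹: W = DN⁻¹.
det N = -5; the adjugate gives N⁻¹ = [[-7/5, -11/5, 1], [-6/5, -8/5, 1], [3/5, 4/5, 0]].
W = DN⁻¹ = [[-19, 23, 0], [20, -25, 5]] · [[-7/5, -11/5, 1], [-6/5, -8/5, 1], [3/5, 4/5, 0]] = [[-1, 5, 4], [5, 0, -5]].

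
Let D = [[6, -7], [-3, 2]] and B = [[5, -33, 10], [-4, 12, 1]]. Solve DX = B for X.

X = [[2, -2, -3], [1, 3, -4]]

Since D multiplies X on the left, X = D⁻¹B.
det D = -9; the adjugate gives D⁻¹ = [[-2/9, -7/9], [-1/3, -2/3]].
X = D⁻¹B = [[-2/9, -7/9], [-1/3, -2/3]] · [[5, -33, 10], [-4, 12, 1]] = [[2, -2, -3], [1, 3, -4]].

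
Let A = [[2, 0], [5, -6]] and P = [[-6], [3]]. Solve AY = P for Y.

Y = [[-3], [-3]]

A is on the left of Y, so left-multiply by A⁻¹: Y = A⁻¹P.
det A = -12, so A⁻¹ = [[1/2, 0], [5/12, -1/6]].
Y = A⁻¹P = [[1/2, 0], [5/12, -1/6]] · [[-6], [3]] = [[-3], [-3]].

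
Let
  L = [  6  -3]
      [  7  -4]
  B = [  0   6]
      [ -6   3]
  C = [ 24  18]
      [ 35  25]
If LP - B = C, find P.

LP = C + B = [[24, 24], [29, 28]].
Left-multiplying both sides by L⁻¹ gives P = L⁻¹(C + B).
det L = -3, so L⁻¹ = [[4/3, -1], [7/3, -2]].
P = L⁻¹(C + B) = [[3, 4], [-2, 0]].

P = [[3, 4], [-2, 0]]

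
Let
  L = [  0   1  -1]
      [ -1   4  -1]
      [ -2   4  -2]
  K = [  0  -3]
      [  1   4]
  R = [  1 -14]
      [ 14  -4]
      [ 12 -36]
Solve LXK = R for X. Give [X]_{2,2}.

X = L⁻¹RK⁻¹ (apply L⁻¹ on the left and K⁻¹ on the right).
det L = -4, so L⁻¹ = [[1, 1/2, -3/4], [0, 1/2, -1/4], [-1, 1/2, -1/4]].
K has determinant 3; K⁻¹ = [[4/3, 1], [-1/3, 0]].
L⁻¹R = [[-1, 11], [4, 7], [3, 21]].
X = (L⁻¹R)K⁻¹ = [[-5, -1], [3, 4], [-3, 3]].

4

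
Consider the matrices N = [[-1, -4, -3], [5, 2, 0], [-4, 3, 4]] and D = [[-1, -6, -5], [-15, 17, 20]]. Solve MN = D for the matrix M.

Since N sits to the right of M, M = DN⁻¹.
N has determinant 3; N⁻¹ = [[8/3, 7/3, 2], [-20/3, -16/3, -5], [23/3, 19/3, 6]].
M = DN⁻¹ = [[-1, -6, -5], [-15, 17, 20]] · [[8/3, 7/3, 2], [-20/3, -16/3, -5], [23/3, 19/3, 6]] = [[-1, -2, -2], [0, 1, 5]].

M = [[-1, -2, -2], [0, 1, 5]]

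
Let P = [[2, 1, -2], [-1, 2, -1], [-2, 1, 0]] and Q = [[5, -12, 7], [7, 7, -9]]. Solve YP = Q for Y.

Right-multiplying both sides by P⁻¹ gives Y = QP⁻¹.
P has determinant -2; P⁻¹ = [[-1/2, 1, -3/2], [-1, 2, -2], [-3/2, 2, -5/2]].
Y = QP⁻¹ = [[5, -12, 7], [7, 7, -9]] · [[-1/2, 1, -3/2], [-1, 2, -2], [-3/2, 2, -5/2]] = [[-1, -5, -1], [3, 3, -2]].

Y = [[-1, -5, -1], [3, 3, -2]]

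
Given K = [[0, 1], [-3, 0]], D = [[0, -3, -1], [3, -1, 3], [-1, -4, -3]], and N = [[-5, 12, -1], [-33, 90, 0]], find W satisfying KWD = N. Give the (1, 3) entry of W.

4

W = K⁻¹ND⁻¹ (apply K⁻¹ on the left and D⁻¹ on the right).
K has determinant 3; K⁻¹ = [[0, -1/3], [1, 0]].
det D = -5; the adjugate gives D⁻¹ = [[-3, 1, 2], [-6/5, 1/5, 3/5], [13/5, -3/5, -9/5]].
K⁻¹N = [[11, -30, 0], [-5, 12, -1]].
W = (K⁻¹N)D⁻¹ = [[3, 5, 4], [-2, -2, -1]].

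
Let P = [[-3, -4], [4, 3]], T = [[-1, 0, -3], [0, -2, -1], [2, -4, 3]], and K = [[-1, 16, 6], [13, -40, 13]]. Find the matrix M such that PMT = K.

M = [[-1, 2, 3], [1, 0, -2]]

Left-multiply by P⁻¹ and right-multiply by T⁻¹: M = P⁻¹KT⁻¹.
P has determinant 7; P⁻¹ = [[3/7, 4/7], [-4/7, -3/7]].
T has determinant -2; T⁻¹ = [[5, -6, 3], [1, -3/2, 1/2], [-2, 2, -1]].
P⁻¹K = [[7, -16, 10], [-5, 8, -9]].
M = (P⁻¹K)T⁻¹ = [[-1, 2, 3], [1, 0, -2]].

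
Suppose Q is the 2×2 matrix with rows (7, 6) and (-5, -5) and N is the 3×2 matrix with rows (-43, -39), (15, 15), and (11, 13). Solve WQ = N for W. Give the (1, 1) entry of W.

Right-multiplying both sides by Q⁻¹ gives W = NQ⁻¹.
Q has determinant -5; Q⁻¹ = [[1, 6/5], [-1, -7/5]].
W = NQ⁻¹ = [[-43, -39], [15, 15], [11, 13]] · [[1, 6/5], [-1, -7/5]] = [[-4, 3], [0, -3], [-2, -5]].

-4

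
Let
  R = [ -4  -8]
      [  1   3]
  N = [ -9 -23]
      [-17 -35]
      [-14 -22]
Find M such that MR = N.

R is on the right of M, so right-multiply by R⁻¹: M = NR⁻¹.
det R = -4; the adjugate gives R⁻¹ = [[-3/4, -2], [1/4, 1]].
M = NR⁻¹ = [[-9, -23], [-17, -35], [-14, -22]] · [[-3/4, -2], [1/4, 1]] = [[1, -5], [4, -1], [5, 6]].

M = [[1, -5], [4, -1], [5, 6]]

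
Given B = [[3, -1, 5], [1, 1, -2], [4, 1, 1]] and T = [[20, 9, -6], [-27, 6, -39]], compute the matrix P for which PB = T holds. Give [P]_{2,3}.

Since B sits to the right of P, P = TB⁻¹.
det B = 3, so B⁻¹ = [[1, 2, -1], [-3, -17/3, 11/3], [-1, -7/3, 4/3]].
P = TB⁻¹ = [[20, 9, -6], [-27, 6, -39]] · [[1, 2, -1], [-3, -17/3, 11/3], [-1, -7/3, 4/3]] = [[-1, 3, 5], [-6, 3, -3]].

-3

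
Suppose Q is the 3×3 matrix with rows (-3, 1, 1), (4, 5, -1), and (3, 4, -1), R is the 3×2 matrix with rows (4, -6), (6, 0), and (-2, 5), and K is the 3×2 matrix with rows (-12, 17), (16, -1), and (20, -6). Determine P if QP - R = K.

QP = K + R = [[-8, 11], [22, -1], [18, -1]].
Left-multiplying both sides by Q⁻¹ gives P = Q⁻¹(K + R).
det Q = 5; the adjugate gives Q⁻¹ = [[-1/5, 1, -6/5], [1/5, 0, 1/5], [1/5, 3, -19/5]].
P = Q⁻¹(K + R) = [[2, -2], [2, 2], [-4, 3]].

P = [[2, -2], [2, 2], [-4, 3]]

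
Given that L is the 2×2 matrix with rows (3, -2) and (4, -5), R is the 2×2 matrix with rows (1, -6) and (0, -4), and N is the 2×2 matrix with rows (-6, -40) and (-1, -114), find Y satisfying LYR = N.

Y = [[-4, 5], [-3, -2]]

Isolating Y: multiply by L⁻¹ from the left and R⁻¹ from the right, so Y = L⁻¹NR⁻¹.
det L = -7; the adjugate gives L⁻¹ = [[5/7, -2/7], [4/7, -3/7]].
det R = -4, so R⁻¹ = [[1, -3/2], [0, -1/4]].
L⁻¹N = [[-4, 4], [-3, 26]].
Y = (L⁻¹N)R⁻¹ = [[-4, 5], [-3, -2]].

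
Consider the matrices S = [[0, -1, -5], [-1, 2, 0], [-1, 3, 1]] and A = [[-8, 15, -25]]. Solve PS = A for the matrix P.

P = [[6, 3, 5]]

Right-multiplying both sides by S⁻¹ gives P = AS⁻¹.
det S = 4, so S⁻¹ = [[1/2, -7/2, 5/2], [1/4, -5/4, 5/4], [-1/4, 1/4, -1/4]].
P = AS⁻¹ = [[-8, 15, -25]] · [[1/2, -7/2, 5/2], [1/4, -5/4, 5/4], [-1/4, 1/4, -1/4]] = [[6, 3, 5]].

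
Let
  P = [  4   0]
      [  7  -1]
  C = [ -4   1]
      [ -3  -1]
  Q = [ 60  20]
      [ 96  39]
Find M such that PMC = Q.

M = P⁻¹QC⁻¹ (apply P⁻¹ on the left and C⁻¹ on the right).
P has determinant -4; P⁻¹ = [[1/4, 0], [7/4, -1]].
det C = 7, so C⁻¹ = [[-1/7, -1/7], [3/7, -4/7]].
P⁻¹Q = [[15, 5], [9, -4]].
M = (P⁻¹Q)C⁻¹ = [[0, -5], [-3, 1]].

M = [[0, -5], [-3, 1]]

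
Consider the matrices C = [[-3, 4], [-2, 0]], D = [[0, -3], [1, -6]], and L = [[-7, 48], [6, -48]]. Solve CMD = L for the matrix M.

Isolating M: multiply by C⁻¹ from the left and D⁻¹ from the right, so M = C⁻¹LD⁻¹.
det C = 8; the adjugate gives C⁻¹ = [[0, -1/2], [1/4, -3/8]].
det D = 3; the adjugate gives D⁻¹ = [[-2, 1], [-1/3, 0]].
C⁻¹L = [[-3, 24], [-4, 30]].
M = (C⁻¹L)D⁻¹ = [[-2, -3], [-2, -4]].

M = [[-2, -3], [-2, -4]]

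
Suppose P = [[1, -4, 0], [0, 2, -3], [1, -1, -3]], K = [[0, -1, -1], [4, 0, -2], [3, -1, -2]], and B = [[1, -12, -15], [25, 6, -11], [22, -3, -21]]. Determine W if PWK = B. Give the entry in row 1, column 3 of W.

Left-multiply by P⁻¹ and right-multiply by K⁻¹: W = P⁻¹BK⁻¹.
det P = 3, so P⁻¹ = [[-3, -4, 4], [-1, -1, 1], [-2/3, -1, 2/3]].
K has determinant 2; K⁻¹ = [[-1, -1/2, 1], [1, 3/2, -2], [-2, -3/2, 2]].
P⁻¹B = [[-15, 0, 5], [-4, 3, 5], [-11, 0, 7]].
W = (P⁻¹B)K⁻¹ = [[5, 0, -5], [-3, -1, 0], [-3, -5, 3]].

-5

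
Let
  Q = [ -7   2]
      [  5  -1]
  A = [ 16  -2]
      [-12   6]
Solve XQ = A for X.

Right-multiplying both sides by Q⁻¹ gives X = AQ⁻¹.
det Q = -3, so Q⁻¹ = [[1/3, 2/3], [5/3, 7/3]].
X = AQ⁻¹ = [[16, -2], [-12, 6]] · [[1/3, 2/3], [5/3, 7/3]] = [[2, 6], [6, 6]].

X = [[2, 6], [6, 6]]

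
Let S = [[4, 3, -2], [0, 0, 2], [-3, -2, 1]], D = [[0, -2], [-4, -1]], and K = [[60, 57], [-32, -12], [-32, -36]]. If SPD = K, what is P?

P = S⁻¹KD⁻¹ (apply S⁻¹ on the left and D⁻¹ on the right).
S has determinant -2; S⁻¹ = [[-2, -1/2, -3], [3, 1, 4], [0, 1/2, 0]].
D has determinant -8; D⁻¹ = [[1/8, -1/4], [-1/2, 0]].
S⁻¹K = [[-8, 0], [20, 15], [-16, -6]].
P = (S⁻¹K)D⁻¹ = [[-1, 2], [-5, -5], [1, 4]].

P = [[-1, 2], [-5, -5], [1, 4]]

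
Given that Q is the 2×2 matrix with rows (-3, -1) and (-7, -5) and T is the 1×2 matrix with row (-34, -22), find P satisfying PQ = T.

Right-multiplying both sides by Q⁻¹ gives P = TQ⁻¹.
det Q = 8, so Q⁻¹ = [[-5/8, 1/8], [7/8, -3/8]].
P = TQ⁻¹ = [[-34, -22]] · [[-5/8, 1/8], [7/8, -3/8]] = [[2, 4]].

P = [[2, 4]]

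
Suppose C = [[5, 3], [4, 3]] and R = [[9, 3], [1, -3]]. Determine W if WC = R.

W = [[5, -4], [5, -6]]

C is on the right of W, so right-multiply by C⁻¹: W = RC⁻¹.
C has determinant 3; C⁻¹ = [[1, -1], [-4/3, 5/3]].
W = RC⁻¹ = [[9, 3], [1, -3]] · [[1, -1], [-4/3, 5/3]] = [[5, -4], [5, -6]].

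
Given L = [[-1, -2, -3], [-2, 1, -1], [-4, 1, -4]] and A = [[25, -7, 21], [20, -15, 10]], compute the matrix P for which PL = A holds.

L is on the right of P, so right-multiply by L⁻¹: P = AL⁻¹.
det L = 5, so L⁻¹ = [[-3/5, -11/5, 1], [-4/5, -8/5, 1], [2/5, 9/5, -1]].
P = AL⁻¹ = [[25, -7, 21], [20, -15, 10]] · [[-3/5, -11/5, 1], [-4/5, -8/5, 1], [2/5, 9/5, -1]] = [[-1, -6, -3], [4, -2, -5]].

P = [[-1, -6, -3], [4, -2, -5]]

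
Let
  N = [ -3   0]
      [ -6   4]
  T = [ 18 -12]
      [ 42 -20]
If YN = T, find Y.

Right-multiplying both sides by N⁻¹ gives Y = TN⁻¹.
det N = -12; the adjugate gives N⁻¹ = [[-1/3, 0], [-1/2, 1/4]].
Y = TN⁻¹ = [[18, -12], [42, -20]] · [[-1/3, 0], [-1/2, 1/4]] = [[0, -3], [-4, -5]].

Y = [[0, -3], [-4, -5]]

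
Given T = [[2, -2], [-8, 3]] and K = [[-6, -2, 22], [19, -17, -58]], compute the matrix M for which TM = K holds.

M = [[-2, 4, 5], [1, 5, -6]]

Left-multiplying both sides by T⁻¹ gives M = T⁻¹K.
T has determinant -10; T⁻¹ = [[-3/10, -1/5], [-4/5, -1/5]].
M = T⁻¹K = [[-3/10, -1/5], [-4/5, -1/5]] · [[-6, -2, 22], [19, -17, -58]] = [[-2, 4, 5], [1, 5, -6]].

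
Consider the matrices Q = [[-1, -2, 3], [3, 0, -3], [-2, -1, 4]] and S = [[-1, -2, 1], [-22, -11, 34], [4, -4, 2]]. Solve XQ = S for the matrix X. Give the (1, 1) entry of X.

Right-multiplying both sides by Q⁻¹ gives X = SQ⁻¹.
det Q = 6, so Q⁻¹ = [[-1/2, 5/6, 1], [-1, 1/3, 1], [-1/2, 1/2, 1]].
X = SQ⁻¹ = [[-1, -2, 1], [-22, -11, 34], [4, -4, 2]] · [[-1/2, 5/6, 1], [-1, 1/3, 1], [-1/2, 1/2, 1]] = [[2, -1, -2], [5, -5, 1], [1, 3, 2]].

2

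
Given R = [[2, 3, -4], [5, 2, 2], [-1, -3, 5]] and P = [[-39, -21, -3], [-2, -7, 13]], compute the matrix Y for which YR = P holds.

R is on the right of Y, so right-multiply by R⁻¹: Y = PR⁻¹.
det R = 3, so R⁻¹ = [[16/3, -1, 14/3], [-9, 2, -8], [-13/3, 1, -11/3]].
Y = PR⁻¹ = [[-39, -21, -3], [-2, -7, 13]] · [[16/3, -1, 14/3], [-9, 2, -8], [-13/3, 1, -11/3]] = [[-6, -6, -3], [-4, 1, -1]].

Y = [[-6, -6, -3], [-4, 1, -1]]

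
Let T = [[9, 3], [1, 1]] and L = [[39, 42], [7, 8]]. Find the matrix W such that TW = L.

W = [[3, 3], [4, 5]]

Left-multiplying both sides by T⁻¹ gives W = T⁻¹L.
T has determinant 6; T⁻¹ = [[1/6, -1/2], [-1/6, 3/2]].
W = T⁻¹L = [[1/6, -1/2], [-1/6, 3/2]] · [[39, 42], [7, 8]] = [[3, 3], [4, 5]].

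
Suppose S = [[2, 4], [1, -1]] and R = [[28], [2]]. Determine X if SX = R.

S is on the left of X, so left-multiply by S⁻¹: X = S⁻¹R.
S has determinant -6; S⁻¹ = [[1/6, 2/3], [1/6, -1/3]].
X = S⁻¹R = [[1/6, 2/3], [1/6, -1/3]] · [[28], [2]] = [[6], [4]].

X = [[6], [4]]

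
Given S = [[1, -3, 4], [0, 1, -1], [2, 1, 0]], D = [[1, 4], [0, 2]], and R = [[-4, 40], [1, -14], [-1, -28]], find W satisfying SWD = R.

W = [[-1, -4], [1, -4], [0, 5]]

W = S⁻¹RD⁻¹ (apply S⁻¹ on the left and D⁻¹ on the right).
det S = -1; the adjugate gives S⁻¹ = [[-1, -4, 1], [2, 8, -1], [2, 7, -1]].
det D = 2; the adjugate gives D⁻¹ = [[1, -2], [0, 1/2]].
S⁻¹R = [[-1, -12], [1, -4], [0, 10]].
W = (S⁻¹R)D⁻¹ = [[-1, -4], [1, -4], [0, 5]].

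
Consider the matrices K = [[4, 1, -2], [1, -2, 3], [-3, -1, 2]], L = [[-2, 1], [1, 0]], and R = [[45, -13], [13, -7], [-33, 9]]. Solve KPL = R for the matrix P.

Isolating P: multiply by K⁻¹ from the left and L⁻¹ from the right, so P = K⁻¹RL⁻¹.
det K = -1; the adjugate gives K⁻¹ = [[1, 0, 1], [11, -2, 14], [7, -1, 9]].
det L = -1; the adjugate gives L⁻¹ = [[0, 1], [1, 2]].
K⁻¹R = [[12, -4], [7, -3], [5, -3]].
P = (K⁻¹R)L⁻¹ = [[-4, 4], [-3, 1], [-3, -1]].

P = [[-4, 4], [-3, 1], [-3, -1]]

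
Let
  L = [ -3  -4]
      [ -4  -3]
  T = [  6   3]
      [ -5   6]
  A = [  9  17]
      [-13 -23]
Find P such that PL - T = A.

P = [[-5, 0], [2, 3]]

PL = A + T = [[15, 20], [-18, -17]].
Right-multiplying both sides by L⁻¹ gives P = (A + T)L⁻¹.
L has determinant -7; L⁻¹ = [[3/7, -4/7], [-4/7, 3/7]].
P = (A + T)L⁻¹ = [[-5, 0], [2, 3]].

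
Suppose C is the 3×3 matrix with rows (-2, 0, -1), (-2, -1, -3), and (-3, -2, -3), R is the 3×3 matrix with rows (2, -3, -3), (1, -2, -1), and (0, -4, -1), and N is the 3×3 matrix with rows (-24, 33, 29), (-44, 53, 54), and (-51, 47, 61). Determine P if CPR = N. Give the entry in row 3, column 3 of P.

Left-multiply by C⁻¹ and right-multiply by R⁻¹: P = C⁻¹NR⁻¹.
det C = 5; the adjugate gives C⁻¹ = [[-3/5, 2/5, -1/5], [3/5, 3/5, -4/5], [1/5, -4/5, 2/5]].
det R = 5; the adjugate gives R⁻¹ = [[-2/5, 9/5, -3/5], [1/5, -2/5, -1/5], [-4/5, 8/5, -1/5]].
C⁻¹N = [[7, -8, -8], [0, 14, 1], [10, -17, -13]].
P = (C⁻¹N)R⁻¹ = [[2, 3, -1], [2, -4, -3], [3, 4, 0]].

0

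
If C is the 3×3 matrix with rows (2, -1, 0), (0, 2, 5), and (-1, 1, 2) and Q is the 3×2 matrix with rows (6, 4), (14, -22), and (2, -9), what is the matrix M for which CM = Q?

M = [[4, -1], [2, -6], [2, -2]]

Left-multiplying both sides by C⁻¹ gives M = C⁻¹Q.
det C = 3, so C⁻¹ = [[-1/3, 2/3, -5/3], [-5/3, 4/3, -10/3], [2/3, -1/3, 4/3]].
M = C⁻¹Q = [[-1/3, 2/3, -5/3], [-5/3, 4/3, -10/3], [2/3, -1/3, 4/3]] · [[6, 4], [14, -22], [2, -9]] = [[4, -1], [2, -6], [2, -2]].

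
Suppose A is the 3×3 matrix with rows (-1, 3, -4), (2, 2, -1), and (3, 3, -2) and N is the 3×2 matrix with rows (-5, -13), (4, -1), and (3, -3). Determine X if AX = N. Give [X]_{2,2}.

A is on the left of X, so left-multiply by A⁻¹: X = A⁻¹N.
det A = 4, so A⁻¹ = [[-1/4, -3/2, 5/4], [1/4, 7/2, -9/4], [0, 3, -2]].
X = A⁻¹N = [[-1/4, -3/2, 5/4], [1/4, 7/2, -9/4], [0, 3, -2]] · [[-5, -13], [4, -1], [3, -3]] = [[-1, 1], [6, 0], [6, 3]].

0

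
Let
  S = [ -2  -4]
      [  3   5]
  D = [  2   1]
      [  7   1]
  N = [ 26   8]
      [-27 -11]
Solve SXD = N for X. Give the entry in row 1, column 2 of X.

X = S⁻¹ND⁻¹ (apply S⁻¹ on the left and D⁻¹ on the right).
det S = 2; the adjugate gives S⁻¹ = [[5/2, 2], [-3/2, -1]].
det D = -5, so D⁻¹ = [[-1/5, 1/5], [7/5, -2/5]].
S⁻¹N = [[11, -2], [-12, -1]].
X = (S⁻¹N)D⁻¹ = [[-5, 3], [1, -2]].

3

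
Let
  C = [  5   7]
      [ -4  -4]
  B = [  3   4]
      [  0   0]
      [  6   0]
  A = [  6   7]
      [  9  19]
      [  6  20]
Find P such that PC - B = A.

PC = A + B = [[9, 11], [9, 19], [12, 20]].
Right-multiplying both sides by C⁻¹ gives P = (A + B)C⁻¹.
C has determinant 8; C⁻¹ = [[-1/2, -7/8], [1/2, 5/8]].
P = (A + B)C⁻¹ = [[1, -1], [5, 4], [4, 2]].

P = [[1, -1], [5, 4], [4, 2]]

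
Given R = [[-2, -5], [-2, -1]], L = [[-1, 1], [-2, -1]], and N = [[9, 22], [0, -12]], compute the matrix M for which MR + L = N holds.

M = [[-4, -1], [3, -4]]

MR = N − L = [[10, 21], [2, -11]].
Since R sits to the right of M, M = (N − L)R⁻¹.
det R = -8; the adjugate gives R⁻¹ = [[1/8, -5/8], [-1/4, 1/4]].
M = (N − L)R⁻¹ = [[-4, -1], [3, -4]].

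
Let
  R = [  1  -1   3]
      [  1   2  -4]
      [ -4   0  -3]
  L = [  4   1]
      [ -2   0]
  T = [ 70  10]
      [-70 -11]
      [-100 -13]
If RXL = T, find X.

Left-multiply by R⁻¹ and right-multiply by L⁻¹: X = R⁻¹TL⁻¹.
det R = -1; the adjugate gives R⁻¹ = [[6, 3, 2], [-19, -9, -7], [-8, -4, -3]].
det L = 2, so L⁻¹ = [[0, -1/2], [1, 2]].
R⁻¹T = [[10, 1], [0, 0], [20, 3]].
X = (R⁻¹T)L⁻¹ = [[1, -3], [0, 0], [3, -4]].

X = [[1, -3], [0, 0], [3, -4]]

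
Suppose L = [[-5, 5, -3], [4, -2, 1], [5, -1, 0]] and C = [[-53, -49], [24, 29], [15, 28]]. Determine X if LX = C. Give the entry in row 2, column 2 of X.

L is on the left of X, so left-multiply by L⁻¹: X = L⁻¹C.
det L = 2; the adjugate gives L⁻¹ = [[1/2, 3/2, -1/2], [5/2, 15/2, -7/2], [3, 10, -5]].
X = L⁻¹C = [[1/2, 3/2, -1/2], [5/2, 15/2, -7/2], [3, 10, -5]] · [[-53, -49], [24, 29], [15, 28]] = [[2, 5], [-5, -3], [6, 3]].

-3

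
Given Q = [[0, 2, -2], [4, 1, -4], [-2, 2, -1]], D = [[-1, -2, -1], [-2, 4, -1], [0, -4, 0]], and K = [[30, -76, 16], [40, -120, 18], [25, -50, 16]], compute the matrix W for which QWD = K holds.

W = [[5, 0, -3], [4, -2, -2], [5, 5, -5]]

W = Q⁻¹KD⁻¹ (apply Q⁻¹ on the left and D⁻¹ on the right).
det Q = 4, so Q⁻¹ = [[7/4, -1/2, -3/2], [3, -1, -2], [5/2, -1, -2]].
D has determinant -4; D⁻¹ = [[1, -1, -3/2], [0, 0, -1/4], [-2, 1, 2]].
Q⁻¹K = [[-5, 2, -5], [0, -8, -2], [-15, 30, -10]].
W = (Q⁻¹K)D⁻¹ = [[5, 0, -3], [4, -2, -2], [5, 5, -5]].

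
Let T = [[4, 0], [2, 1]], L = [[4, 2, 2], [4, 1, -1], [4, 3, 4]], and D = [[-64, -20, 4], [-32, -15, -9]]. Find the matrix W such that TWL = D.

Left-multiply by T⁻¹ and right-multiply by L⁻¹: W = T⁻¹DL⁻¹.
T has determinant 4; T⁻¹ = [[1/4, 0], [-1/2, 1]].
det L = 4; the adjugate gives L⁻¹ = [[7/4, -1/2, -1], [-5, 2, 3], [2, -1, -1]].
T⁻¹D = [[-16, -5, 1], [0, -5, -11]].
W = (T⁻¹D)L⁻¹ = [[-1, -3, 0], [3, 1, -4]].

W = [[-1, -3, 0], [3, 1, -4]]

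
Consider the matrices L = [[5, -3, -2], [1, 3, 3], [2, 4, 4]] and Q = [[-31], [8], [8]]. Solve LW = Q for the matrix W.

Left-multiplying both sides by L⁻¹ gives W = L⁻¹Q.
L has determinant -2; L⁻¹ = [[0, -2, 3/2], [-1, -12, 17/2], [1, 13, -9]].
W = L⁻¹Q = [[0, -2, 3/2], [-1, -12, 17/2], [1, 13, -9]] · [[-31], [8], [8]] = [[-4], [3], [1]].

W = [[-4], [3], [1]]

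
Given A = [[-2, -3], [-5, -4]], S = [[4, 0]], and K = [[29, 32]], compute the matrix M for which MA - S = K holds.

M = [[-4, -5]]

MA = K + S = [[33, 32]].
Right-multiplying both sides by A⁻¹ gives M = (K + S)A⁻¹.
det A = -7; the adjugate gives A⁻¹ = [[4/7, -3/7], [-5/7, 2/7]].
M = (K + S)A⁻¹ = [[-4, -5]].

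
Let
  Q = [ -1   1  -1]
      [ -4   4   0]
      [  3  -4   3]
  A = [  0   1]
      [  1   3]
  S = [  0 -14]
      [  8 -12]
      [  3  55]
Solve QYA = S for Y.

Y = [[5, -5], [-4, -3], [5, 2]]

Left-multiply by Q⁻¹ and right-multiply by A⁻¹: Y = Q⁻¹SA⁻¹.
det Q = -4; the adjugate gives Q⁻¹ = [[-3, -1/4, -1], [-3, 0, -1], [-1, 1/4, 0]].
det A = -1; the adjugate gives A⁻¹ = [[-3, 1], [1, 0]].
Q⁻¹S = [[-5, -10], [-3, -13], [2, 11]].
Y = (Q⁻¹S)A⁻¹ = [[5, -5], [-4, -3], [5, 2]].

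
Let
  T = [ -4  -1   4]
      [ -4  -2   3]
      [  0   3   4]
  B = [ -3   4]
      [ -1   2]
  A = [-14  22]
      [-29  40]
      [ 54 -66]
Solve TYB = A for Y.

Isolating Y: multiply by T⁻¹ from the left and B⁻¹ from the right, so Y = T⁻¹AB⁻¹.
T has determinant 4; T⁻¹ = [[-17/4, 4, 5/4], [4, -4, -1], [-3, 3, 1]].
det B = -2; the adjugate gives B⁻¹ = [[-1, 2], [-1/2, 3/2]].
T⁻¹A = [[11, -16], [6, -6], [9, -12]].
Y = (T⁻¹A)B⁻¹ = [[-3, -2], [-3, 3], [-3, 0]].

Y = [[-3, -2], [-3, 3], [-3, 0]]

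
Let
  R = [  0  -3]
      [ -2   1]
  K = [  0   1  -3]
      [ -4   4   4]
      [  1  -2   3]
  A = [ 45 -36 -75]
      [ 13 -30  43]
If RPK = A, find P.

P = [[5, 3, -2], [-2, 4, 1]]

P = R⁻¹AK⁻¹ (apply R⁻¹ on the left and K⁻¹ on the right).
det R = -6; the adjugate gives R⁻¹ = [[-1/6, -1/2], [-1/3, 0]].
det K = 4; the adjugate gives K⁻¹ = [[5, 3/4, 4], [4, 3/4, 3], [1, 1/4, 1]].
R⁻¹A = [[-14, 21, -9], [-15, 12, 25]].
P = (R⁻¹A)K⁻¹ = [[5, 3, -2], [-2, 4, 1]].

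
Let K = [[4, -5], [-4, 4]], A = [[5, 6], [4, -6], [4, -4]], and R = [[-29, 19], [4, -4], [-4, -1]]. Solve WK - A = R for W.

W = [[-1, 5], [2, 0], [5, 5]]

WK = R + A = [[-24, 25], [8, -10], [0, -5]].
Right-multiplying both sides by K⁻¹ gives W = (R + A)K⁻¹.
K has determinant -4; K⁻¹ = [[-1, -5/4], [-1, -1]].
W = (R + A)K⁻¹ = [[-1, 5], [2, 0], [5, 5]].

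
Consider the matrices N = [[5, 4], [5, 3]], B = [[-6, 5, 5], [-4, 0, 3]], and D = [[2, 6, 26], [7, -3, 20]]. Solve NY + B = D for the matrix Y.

NY = D − B = [[8, 1, 21], [11, -3, 17]].
N is on the left of Y, so left-multiply by N⁻¹: Y = N⁻¹(D − B).
det N = -5; the adjugate gives N⁻¹ = [[-3/5, 4/5], [1, -1]].
Y = N⁻¹(D − B) = [[4, -3, 1], [-3, 4, 4]].

Y = [[4, -3, 1], [-3, 4, 4]]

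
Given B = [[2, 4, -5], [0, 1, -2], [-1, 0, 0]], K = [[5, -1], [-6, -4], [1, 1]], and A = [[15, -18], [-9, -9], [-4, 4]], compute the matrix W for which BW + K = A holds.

W = [[5, -3], [5, 1], [4, 3]]

BW = A − K = [[10, -17], [-3, -5], [-5, 3]].
Left-multiplying both sides by B⁻¹ gives W = B⁻¹(A − K).
det B = 3, so B⁻¹ = [[0, 0, -1], [2/3, -5/3, 4/3], [1/3, -4/3, 2/3]].
W = B⁻¹(A − K) = [[5, -3], [5, 1], [4, 3]].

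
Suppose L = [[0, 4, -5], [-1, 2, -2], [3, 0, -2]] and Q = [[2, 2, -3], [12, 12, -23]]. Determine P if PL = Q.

Since L sits to the right of P, P = QL⁻¹.
det L = -2, so L⁻¹ = [[2, -4, -1], [4, -15/2, -5/2], [3, -6, -2]].
P = QL⁻¹ = [[2, 2, -3], [12, 12, -23]] · [[2, -4, -1], [4, -15/2, -5/2], [3, -6, -2]] = [[3, -5, -1], [3, 0, 4]].

P = [[3, -5, -1], [3, 0, 4]]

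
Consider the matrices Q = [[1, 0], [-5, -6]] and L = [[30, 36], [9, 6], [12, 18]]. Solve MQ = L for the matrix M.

M = [[0, -6], [4, -1], [-3, -3]]

Since Q sits to the right of M, M = LQ⁻¹.
Q has determinant -6; Q⁻¹ = [[1, 0], [-5/6, -1/6]].
M = LQ⁻¹ = [[30, 36], [9, 6], [12, 18]] · [[1, 0], [-5/6, -1/6]] = [[0, -6], [4, -1], [-3, -3]].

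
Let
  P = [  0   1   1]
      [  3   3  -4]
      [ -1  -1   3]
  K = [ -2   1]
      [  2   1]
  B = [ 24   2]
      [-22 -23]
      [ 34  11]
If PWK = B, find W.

W = [[-4, -1], [-2, 2], [-3, 5]]

Left-multiply by P⁻¹ and right-multiply by K⁻¹: W = P⁻¹BK⁻¹.
det P = -5, so P⁻¹ = [[-1, 4/5, 7/5], [1, -1/5, -3/5], [0, 1/5, 3/5]].
det K = -4, so K⁻¹ = [[-1/4, 1/4], [1/2, 1/2]].
P⁻¹B = [[6, -5], [8, 0], [16, 2]].
W = (P⁻¹B)K⁻¹ = [[-4, -1], [-2, 2], [-3, 5]].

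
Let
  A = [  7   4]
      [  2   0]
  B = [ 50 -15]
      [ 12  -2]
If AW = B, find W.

W = [[6, -1], [2, -2]]

Since A multiplies W on the left, W = A⁻¹B.
A has determinant -8; A⁻¹ = [[0, 1/2], [1/4, -7/8]].
W = A⁻¹B = [[0, 1/2], [1/4, -7/8]] · [[50, -15], [12, -2]] = [[6, -1], [2, -2]].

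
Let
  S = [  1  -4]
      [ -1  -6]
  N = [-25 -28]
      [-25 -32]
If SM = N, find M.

S is on the left of M, so left-multiply by S⁻¹: M = S⁻¹N.
S has determinant -10; S⁻¹ = [[3/5, -2/5], [-1/10, -1/10]].
M = S⁻¹N = [[3/5, -2/5], [-1/10, -1/10]] · [[-25, -28], [-25, -32]] = [[-5, -4], [5, 6]].

M = [[-5, -4], [5, 6]]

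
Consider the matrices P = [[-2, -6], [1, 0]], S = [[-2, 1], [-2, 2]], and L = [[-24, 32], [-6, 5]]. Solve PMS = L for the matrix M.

Left-multiply by P⁻¹ and right-multiply by S⁻¹: M = P⁻¹LS⁻¹.
det P = 6, so P⁻¹ = [[0, 1], [-1/6, -1/3]].
det S = -2; the adjugate gives S⁻¹ = [[-1, 1/2], [-1, 1]].
P⁻¹L = [[-6, 5], [6, -7]].
M = (P⁻¹L)S⁻¹ = [[1, 2], [1, -4]].

M = [[1, 2], [1, -4]]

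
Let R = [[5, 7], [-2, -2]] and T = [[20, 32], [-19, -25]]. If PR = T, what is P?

Since R sits to the right of P, P = TR⁻¹.
det R = 4, so R⁻¹ = [[-1/2, -7/4], [1/2, 5/4]].
P = TR⁻¹ = [[20, 32], [-19, -25]] · [[-1/2, -7/4], [1/2, 5/4]] = [[6, 5], [-3, 2]].

P = [[6, 5], [-3, 2]]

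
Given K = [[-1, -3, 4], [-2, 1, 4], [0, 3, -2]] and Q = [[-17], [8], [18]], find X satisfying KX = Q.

X = [[-1], [6], [0]]

K is on the left of X, so left-multiply by K⁻¹: X = K⁻¹Q.
det K = 2, so K⁻¹ = [[-7, 3, -8], [-2, 1, -2], [-3, 3/2, -7/2]].
X = K⁻¹Q = [[-7, 3, -8], [-2, 1, -2], [-3, 3/2, -7/2]] · [[-17], [8], [18]] = [[-1], [6], [0]].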